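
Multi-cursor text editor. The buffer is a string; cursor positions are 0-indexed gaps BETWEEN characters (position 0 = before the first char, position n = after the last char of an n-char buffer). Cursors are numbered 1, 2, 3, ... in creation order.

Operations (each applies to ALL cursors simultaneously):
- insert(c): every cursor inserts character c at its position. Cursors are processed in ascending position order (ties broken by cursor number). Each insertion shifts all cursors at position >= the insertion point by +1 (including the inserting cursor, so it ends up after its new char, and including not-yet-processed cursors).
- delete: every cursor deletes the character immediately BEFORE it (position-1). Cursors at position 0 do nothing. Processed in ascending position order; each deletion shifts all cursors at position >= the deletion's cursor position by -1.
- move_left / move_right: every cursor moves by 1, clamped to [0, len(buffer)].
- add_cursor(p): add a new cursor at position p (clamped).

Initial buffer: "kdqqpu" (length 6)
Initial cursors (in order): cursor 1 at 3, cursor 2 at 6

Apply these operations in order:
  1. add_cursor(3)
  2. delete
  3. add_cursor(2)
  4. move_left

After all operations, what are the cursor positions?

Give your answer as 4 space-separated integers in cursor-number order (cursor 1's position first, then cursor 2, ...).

Answer: 0 2 0 1

Derivation:
After op 1 (add_cursor(3)): buffer="kdqqpu" (len 6), cursors c1@3 c3@3 c2@6, authorship ......
After op 2 (delete): buffer="kqp" (len 3), cursors c1@1 c3@1 c2@3, authorship ...
After op 3 (add_cursor(2)): buffer="kqp" (len 3), cursors c1@1 c3@1 c4@2 c2@3, authorship ...
After op 4 (move_left): buffer="kqp" (len 3), cursors c1@0 c3@0 c4@1 c2@2, authorship ...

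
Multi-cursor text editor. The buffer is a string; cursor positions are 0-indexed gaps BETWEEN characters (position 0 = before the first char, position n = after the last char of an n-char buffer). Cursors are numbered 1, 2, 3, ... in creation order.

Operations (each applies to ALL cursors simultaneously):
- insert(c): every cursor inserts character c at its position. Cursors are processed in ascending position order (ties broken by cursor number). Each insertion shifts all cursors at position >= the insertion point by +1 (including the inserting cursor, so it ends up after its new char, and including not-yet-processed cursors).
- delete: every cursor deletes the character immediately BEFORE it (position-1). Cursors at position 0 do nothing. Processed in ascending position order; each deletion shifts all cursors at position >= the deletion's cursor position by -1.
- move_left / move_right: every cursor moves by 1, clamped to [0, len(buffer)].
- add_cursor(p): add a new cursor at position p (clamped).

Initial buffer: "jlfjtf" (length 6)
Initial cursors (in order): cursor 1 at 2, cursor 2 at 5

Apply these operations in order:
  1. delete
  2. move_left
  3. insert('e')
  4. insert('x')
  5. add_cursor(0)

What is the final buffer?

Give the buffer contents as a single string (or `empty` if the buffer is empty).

Answer: exjfexjf

Derivation:
After op 1 (delete): buffer="jfjf" (len 4), cursors c1@1 c2@3, authorship ....
After op 2 (move_left): buffer="jfjf" (len 4), cursors c1@0 c2@2, authorship ....
After op 3 (insert('e')): buffer="ejfejf" (len 6), cursors c1@1 c2@4, authorship 1..2..
After op 4 (insert('x')): buffer="exjfexjf" (len 8), cursors c1@2 c2@6, authorship 11..22..
After op 5 (add_cursor(0)): buffer="exjfexjf" (len 8), cursors c3@0 c1@2 c2@6, authorship 11..22..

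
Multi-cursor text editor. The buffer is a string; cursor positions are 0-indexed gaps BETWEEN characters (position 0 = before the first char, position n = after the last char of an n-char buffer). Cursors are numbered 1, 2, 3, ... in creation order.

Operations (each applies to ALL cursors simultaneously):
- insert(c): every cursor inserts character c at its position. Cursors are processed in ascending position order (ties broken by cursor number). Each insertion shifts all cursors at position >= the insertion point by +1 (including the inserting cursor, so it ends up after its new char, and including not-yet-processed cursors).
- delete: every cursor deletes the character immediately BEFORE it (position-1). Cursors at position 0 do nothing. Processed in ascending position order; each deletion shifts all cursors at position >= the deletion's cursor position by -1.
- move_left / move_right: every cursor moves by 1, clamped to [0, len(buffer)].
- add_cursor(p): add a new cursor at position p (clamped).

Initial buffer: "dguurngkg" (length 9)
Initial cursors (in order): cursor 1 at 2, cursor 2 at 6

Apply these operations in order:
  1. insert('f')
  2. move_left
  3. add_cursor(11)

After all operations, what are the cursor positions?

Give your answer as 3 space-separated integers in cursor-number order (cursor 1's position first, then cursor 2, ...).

After op 1 (insert('f')): buffer="dgfuurnfgkg" (len 11), cursors c1@3 c2@8, authorship ..1....2...
After op 2 (move_left): buffer="dgfuurnfgkg" (len 11), cursors c1@2 c2@7, authorship ..1....2...
After op 3 (add_cursor(11)): buffer="dgfuurnfgkg" (len 11), cursors c1@2 c2@7 c3@11, authorship ..1....2...

Answer: 2 7 11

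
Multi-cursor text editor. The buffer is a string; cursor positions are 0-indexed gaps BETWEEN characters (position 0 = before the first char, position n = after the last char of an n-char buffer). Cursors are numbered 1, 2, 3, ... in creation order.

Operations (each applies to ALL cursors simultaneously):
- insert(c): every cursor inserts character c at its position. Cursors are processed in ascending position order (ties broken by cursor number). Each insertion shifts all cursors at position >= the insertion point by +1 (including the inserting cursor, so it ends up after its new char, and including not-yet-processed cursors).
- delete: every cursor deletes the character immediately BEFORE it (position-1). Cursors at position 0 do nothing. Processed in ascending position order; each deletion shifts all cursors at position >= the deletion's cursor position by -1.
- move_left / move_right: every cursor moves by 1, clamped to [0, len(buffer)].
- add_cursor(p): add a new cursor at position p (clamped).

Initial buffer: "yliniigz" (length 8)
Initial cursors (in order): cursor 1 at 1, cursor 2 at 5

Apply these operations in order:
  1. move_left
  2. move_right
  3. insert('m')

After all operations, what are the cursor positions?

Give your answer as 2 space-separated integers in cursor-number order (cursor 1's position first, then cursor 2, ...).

After op 1 (move_left): buffer="yliniigz" (len 8), cursors c1@0 c2@4, authorship ........
After op 2 (move_right): buffer="yliniigz" (len 8), cursors c1@1 c2@5, authorship ........
After op 3 (insert('m')): buffer="ymlinimigz" (len 10), cursors c1@2 c2@7, authorship .1....2...

Answer: 2 7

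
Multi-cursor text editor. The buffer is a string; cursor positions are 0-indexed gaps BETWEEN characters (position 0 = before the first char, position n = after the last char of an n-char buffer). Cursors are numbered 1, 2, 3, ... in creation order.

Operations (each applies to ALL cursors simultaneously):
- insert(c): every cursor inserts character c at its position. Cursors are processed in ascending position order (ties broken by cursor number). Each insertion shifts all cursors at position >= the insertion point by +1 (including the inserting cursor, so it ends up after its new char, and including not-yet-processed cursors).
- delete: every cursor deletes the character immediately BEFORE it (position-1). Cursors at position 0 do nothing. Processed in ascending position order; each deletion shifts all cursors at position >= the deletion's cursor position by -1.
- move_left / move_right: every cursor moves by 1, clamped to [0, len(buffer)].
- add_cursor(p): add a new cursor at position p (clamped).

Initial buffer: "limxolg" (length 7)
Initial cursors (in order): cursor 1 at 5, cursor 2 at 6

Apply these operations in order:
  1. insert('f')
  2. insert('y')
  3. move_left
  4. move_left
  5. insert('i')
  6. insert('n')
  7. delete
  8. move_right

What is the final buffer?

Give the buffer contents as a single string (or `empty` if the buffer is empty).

Answer: limxoifylifyg

Derivation:
After op 1 (insert('f')): buffer="limxoflfg" (len 9), cursors c1@6 c2@8, authorship .....1.2.
After op 2 (insert('y')): buffer="limxofylfyg" (len 11), cursors c1@7 c2@10, authorship .....11.22.
After op 3 (move_left): buffer="limxofylfyg" (len 11), cursors c1@6 c2@9, authorship .....11.22.
After op 4 (move_left): buffer="limxofylfyg" (len 11), cursors c1@5 c2@8, authorship .....11.22.
After op 5 (insert('i')): buffer="limxoifylifyg" (len 13), cursors c1@6 c2@10, authorship .....111.222.
After op 6 (insert('n')): buffer="limxoinfylinfyg" (len 15), cursors c1@7 c2@12, authorship .....1111.2222.
After op 7 (delete): buffer="limxoifylifyg" (len 13), cursors c1@6 c2@10, authorship .....111.222.
After op 8 (move_right): buffer="limxoifylifyg" (len 13), cursors c1@7 c2@11, authorship .....111.222.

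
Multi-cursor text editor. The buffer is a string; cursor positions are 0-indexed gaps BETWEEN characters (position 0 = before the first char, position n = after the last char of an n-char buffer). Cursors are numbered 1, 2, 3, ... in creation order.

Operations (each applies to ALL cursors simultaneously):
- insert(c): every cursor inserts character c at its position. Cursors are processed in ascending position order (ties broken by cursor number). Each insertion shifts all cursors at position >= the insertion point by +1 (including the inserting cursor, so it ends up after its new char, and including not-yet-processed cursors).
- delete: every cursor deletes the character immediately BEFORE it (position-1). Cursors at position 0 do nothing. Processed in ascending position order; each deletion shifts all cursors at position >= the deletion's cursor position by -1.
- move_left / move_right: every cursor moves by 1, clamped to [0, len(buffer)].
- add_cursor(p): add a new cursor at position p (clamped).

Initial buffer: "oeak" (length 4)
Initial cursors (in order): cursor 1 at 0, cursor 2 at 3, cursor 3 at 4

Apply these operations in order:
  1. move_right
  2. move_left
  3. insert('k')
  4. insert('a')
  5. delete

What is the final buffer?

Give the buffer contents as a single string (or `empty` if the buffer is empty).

After op 1 (move_right): buffer="oeak" (len 4), cursors c1@1 c2@4 c3@4, authorship ....
After op 2 (move_left): buffer="oeak" (len 4), cursors c1@0 c2@3 c3@3, authorship ....
After op 3 (insert('k')): buffer="koeakkk" (len 7), cursors c1@1 c2@6 c3@6, authorship 1...23.
After op 4 (insert('a')): buffer="kaoeakkaak" (len 10), cursors c1@2 c2@9 c3@9, authorship 11...2323.
After op 5 (delete): buffer="koeakkk" (len 7), cursors c1@1 c2@6 c3@6, authorship 1...23.

Answer: koeakkk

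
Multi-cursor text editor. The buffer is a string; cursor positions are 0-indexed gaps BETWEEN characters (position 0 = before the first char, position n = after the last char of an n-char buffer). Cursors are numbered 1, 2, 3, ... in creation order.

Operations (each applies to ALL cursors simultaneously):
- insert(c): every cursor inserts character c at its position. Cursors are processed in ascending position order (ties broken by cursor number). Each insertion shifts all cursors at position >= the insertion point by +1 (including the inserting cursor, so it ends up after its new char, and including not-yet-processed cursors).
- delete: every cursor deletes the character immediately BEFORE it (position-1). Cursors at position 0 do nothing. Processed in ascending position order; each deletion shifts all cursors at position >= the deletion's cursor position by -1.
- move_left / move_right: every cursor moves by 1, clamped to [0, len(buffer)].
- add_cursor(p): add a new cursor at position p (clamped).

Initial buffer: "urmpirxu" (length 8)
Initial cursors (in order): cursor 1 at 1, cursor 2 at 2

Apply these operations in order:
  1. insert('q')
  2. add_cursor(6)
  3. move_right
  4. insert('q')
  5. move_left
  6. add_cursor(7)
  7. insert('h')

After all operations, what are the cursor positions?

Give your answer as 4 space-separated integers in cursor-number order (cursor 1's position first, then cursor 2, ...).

Answer: 4 8 13 10

Derivation:
After op 1 (insert('q')): buffer="uqrqmpirxu" (len 10), cursors c1@2 c2@4, authorship .1.2......
After op 2 (add_cursor(6)): buffer="uqrqmpirxu" (len 10), cursors c1@2 c2@4 c3@6, authorship .1.2......
After op 3 (move_right): buffer="uqrqmpirxu" (len 10), cursors c1@3 c2@5 c3@7, authorship .1.2......
After op 4 (insert('q')): buffer="uqrqqmqpiqrxu" (len 13), cursors c1@4 c2@7 c3@10, authorship .1.12.2..3...
After op 5 (move_left): buffer="uqrqqmqpiqrxu" (len 13), cursors c1@3 c2@6 c3@9, authorship .1.12.2..3...
After op 6 (add_cursor(7)): buffer="uqrqqmqpiqrxu" (len 13), cursors c1@3 c2@6 c4@7 c3@9, authorship .1.12.2..3...
After op 7 (insert('h')): buffer="uqrhqqmhqhpihqrxu" (len 17), cursors c1@4 c2@8 c4@10 c3@13, authorship .1.112.224..33...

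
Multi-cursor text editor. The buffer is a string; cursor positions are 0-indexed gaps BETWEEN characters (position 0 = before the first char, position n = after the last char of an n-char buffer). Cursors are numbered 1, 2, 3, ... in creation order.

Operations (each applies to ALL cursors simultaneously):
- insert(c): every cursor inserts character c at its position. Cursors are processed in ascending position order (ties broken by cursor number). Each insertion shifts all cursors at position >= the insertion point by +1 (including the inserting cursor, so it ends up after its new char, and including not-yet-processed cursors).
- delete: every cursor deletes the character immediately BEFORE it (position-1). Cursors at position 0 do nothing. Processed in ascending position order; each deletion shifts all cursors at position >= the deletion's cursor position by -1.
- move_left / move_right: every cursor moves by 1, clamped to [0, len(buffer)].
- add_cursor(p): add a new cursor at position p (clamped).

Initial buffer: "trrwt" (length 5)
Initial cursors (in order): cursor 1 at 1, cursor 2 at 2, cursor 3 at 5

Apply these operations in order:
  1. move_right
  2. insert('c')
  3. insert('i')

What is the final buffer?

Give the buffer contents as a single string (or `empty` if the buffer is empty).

Answer: trcirciwtci

Derivation:
After op 1 (move_right): buffer="trrwt" (len 5), cursors c1@2 c2@3 c3@5, authorship .....
After op 2 (insert('c')): buffer="trcrcwtc" (len 8), cursors c1@3 c2@5 c3@8, authorship ..1.2..3
After op 3 (insert('i')): buffer="trcirciwtci" (len 11), cursors c1@4 c2@7 c3@11, authorship ..11.22..33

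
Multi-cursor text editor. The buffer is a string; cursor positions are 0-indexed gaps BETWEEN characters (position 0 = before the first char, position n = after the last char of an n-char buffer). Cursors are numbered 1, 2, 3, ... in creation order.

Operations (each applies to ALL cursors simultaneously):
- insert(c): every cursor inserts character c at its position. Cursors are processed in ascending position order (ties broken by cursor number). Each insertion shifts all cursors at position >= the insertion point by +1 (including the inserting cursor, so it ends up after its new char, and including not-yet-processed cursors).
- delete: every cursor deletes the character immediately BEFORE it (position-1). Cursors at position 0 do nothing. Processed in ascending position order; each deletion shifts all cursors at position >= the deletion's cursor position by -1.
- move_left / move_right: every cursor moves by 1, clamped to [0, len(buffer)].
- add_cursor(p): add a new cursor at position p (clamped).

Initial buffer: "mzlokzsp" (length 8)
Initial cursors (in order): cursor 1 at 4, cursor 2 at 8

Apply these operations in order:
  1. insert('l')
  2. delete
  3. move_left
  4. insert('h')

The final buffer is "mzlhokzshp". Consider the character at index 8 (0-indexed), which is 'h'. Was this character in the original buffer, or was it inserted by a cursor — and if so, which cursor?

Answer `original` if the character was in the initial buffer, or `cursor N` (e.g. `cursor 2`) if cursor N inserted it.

After op 1 (insert('l')): buffer="mzlolkzspl" (len 10), cursors c1@5 c2@10, authorship ....1....2
After op 2 (delete): buffer="mzlokzsp" (len 8), cursors c1@4 c2@8, authorship ........
After op 3 (move_left): buffer="mzlokzsp" (len 8), cursors c1@3 c2@7, authorship ........
After op 4 (insert('h')): buffer="mzlhokzshp" (len 10), cursors c1@4 c2@9, authorship ...1....2.
Authorship (.=original, N=cursor N): . . . 1 . . . . 2 .
Index 8: author = 2

Answer: cursor 2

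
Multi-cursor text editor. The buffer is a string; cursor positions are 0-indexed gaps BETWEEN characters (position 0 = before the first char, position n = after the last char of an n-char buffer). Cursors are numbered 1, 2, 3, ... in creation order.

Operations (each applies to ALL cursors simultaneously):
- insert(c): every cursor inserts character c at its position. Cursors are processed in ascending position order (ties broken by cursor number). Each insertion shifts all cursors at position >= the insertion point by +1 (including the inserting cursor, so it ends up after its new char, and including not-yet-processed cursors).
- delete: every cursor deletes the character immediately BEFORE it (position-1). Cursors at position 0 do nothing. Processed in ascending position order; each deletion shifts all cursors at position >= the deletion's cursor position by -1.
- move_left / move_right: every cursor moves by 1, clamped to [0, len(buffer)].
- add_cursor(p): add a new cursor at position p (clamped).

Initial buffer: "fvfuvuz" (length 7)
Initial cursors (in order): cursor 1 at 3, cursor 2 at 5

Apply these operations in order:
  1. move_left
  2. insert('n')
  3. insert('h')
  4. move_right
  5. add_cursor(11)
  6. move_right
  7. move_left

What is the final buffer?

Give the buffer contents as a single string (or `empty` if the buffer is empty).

Answer: fvnhfunhvuz

Derivation:
After op 1 (move_left): buffer="fvfuvuz" (len 7), cursors c1@2 c2@4, authorship .......
After op 2 (insert('n')): buffer="fvnfunvuz" (len 9), cursors c1@3 c2@6, authorship ..1..2...
After op 3 (insert('h')): buffer="fvnhfunhvuz" (len 11), cursors c1@4 c2@8, authorship ..11..22...
After op 4 (move_right): buffer="fvnhfunhvuz" (len 11), cursors c1@5 c2@9, authorship ..11..22...
After op 5 (add_cursor(11)): buffer="fvnhfunhvuz" (len 11), cursors c1@5 c2@9 c3@11, authorship ..11..22...
After op 6 (move_right): buffer="fvnhfunhvuz" (len 11), cursors c1@6 c2@10 c3@11, authorship ..11..22...
After op 7 (move_left): buffer="fvnhfunhvuz" (len 11), cursors c1@5 c2@9 c3@10, authorship ..11..22...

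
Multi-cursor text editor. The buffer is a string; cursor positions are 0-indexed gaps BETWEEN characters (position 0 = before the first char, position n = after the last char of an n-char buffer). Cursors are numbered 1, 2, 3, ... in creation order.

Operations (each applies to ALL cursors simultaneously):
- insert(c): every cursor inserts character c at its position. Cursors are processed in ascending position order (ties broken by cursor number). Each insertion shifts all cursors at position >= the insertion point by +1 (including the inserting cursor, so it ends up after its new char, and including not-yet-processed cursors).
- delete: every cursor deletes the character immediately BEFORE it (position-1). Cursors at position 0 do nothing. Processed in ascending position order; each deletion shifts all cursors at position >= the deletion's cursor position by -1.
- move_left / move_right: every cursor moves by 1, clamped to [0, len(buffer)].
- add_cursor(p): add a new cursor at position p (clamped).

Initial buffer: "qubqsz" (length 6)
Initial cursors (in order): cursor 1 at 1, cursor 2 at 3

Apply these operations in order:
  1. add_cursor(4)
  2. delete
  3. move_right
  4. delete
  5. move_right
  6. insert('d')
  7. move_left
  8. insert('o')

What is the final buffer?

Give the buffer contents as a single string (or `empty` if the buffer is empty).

Answer: zddoood

Derivation:
After op 1 (add_cursor(4)): buffer="qubqsz" (len 6), cursors c1@1 c2@3 c3@4, authorship ......
After op 2 (delete): buffer="usz" (len 3), cursors c1@0 c2@1 c3@1, authorship ...
After op 3 (move_right): buffer="usz" (len 3), cursors c1@1 c2@2 c3@2, authorship ...
After op 4 (delete): buffer="z" (len 1), cursors c1@0 c2@0 c3@0, authorship .
After op 5 (move_right): buffer="z" (len 1), cursors c1@1 c2@1 c3@1, authorship .
After op 6 (insert('d')): buffer="zddd" (len 4), cursors c1@4 c2@4 c3@4, authorship .123
After op 7 (move_left): buffer="zddd" (len 4), cursors c1@3 c2@3 c3@3, authorship .123
After op 8 (insert('o')): buffer="zddoood" (len 7), cursors c1@6 c2@6 c3@6, authorship .121233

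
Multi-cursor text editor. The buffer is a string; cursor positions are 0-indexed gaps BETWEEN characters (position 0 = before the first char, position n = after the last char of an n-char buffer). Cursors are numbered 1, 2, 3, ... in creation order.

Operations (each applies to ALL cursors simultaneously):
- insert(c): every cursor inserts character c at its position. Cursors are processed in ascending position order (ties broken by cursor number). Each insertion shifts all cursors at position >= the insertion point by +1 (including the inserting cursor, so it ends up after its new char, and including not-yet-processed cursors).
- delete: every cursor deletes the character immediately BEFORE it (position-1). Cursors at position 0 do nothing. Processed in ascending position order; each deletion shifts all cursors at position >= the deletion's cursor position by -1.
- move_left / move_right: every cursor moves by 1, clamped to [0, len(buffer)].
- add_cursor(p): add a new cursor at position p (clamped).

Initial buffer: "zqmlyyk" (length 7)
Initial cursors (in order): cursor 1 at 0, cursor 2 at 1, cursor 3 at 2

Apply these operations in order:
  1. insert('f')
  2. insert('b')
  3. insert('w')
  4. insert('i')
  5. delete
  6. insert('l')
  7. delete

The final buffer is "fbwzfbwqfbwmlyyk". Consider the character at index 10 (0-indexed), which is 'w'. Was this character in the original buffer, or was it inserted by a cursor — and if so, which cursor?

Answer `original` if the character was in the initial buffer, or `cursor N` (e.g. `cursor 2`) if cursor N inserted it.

After op 1 (insert('f')): buffer="fzfqfmlyyk" (len 10), cursors c1@1 c2@3 c3@5, authorship 1.2.3.....
After op 2 (insert('b')): buffer="fbzfbqfbmlyyk" (len 13), cursors c1@2 c2@5 c3@8, authorship 11.22.33.....
After op 3 (insert('w')): buffer="fbwzfbwqfbwmlyyk" (len 16), cursors c1@3 c2@7 c3@11, authorship 111.222.333.....
After op 4 (insert('i')): buffer="fbwizfbwiqfbwimlyyk" (len 19), cursors c1@4 c2@9 c3@14, authorship 1111.2222.3333.....
After op 5 (delete): buffer="fbwzfbwqfbwmlyyk" (len 16), cursors c1@3 c2@7 c3@11, authorship 111.222.333.....
After op 6 (insert('l')): buffer="fbwlzfbwlqfbwlmlyyk" (len 19), cursors c1@4 c2@9 c3@14, authorship 1111.2222.3333.....
After op 7 (delete): buffer="fbwzfbwqfbwmlyyk" (len 16), cursors c1@3 c2@7 c3@11, authorship 111.222.333.....
Authorship (.=original, N=cursor N): 1 1 1 . 2 2 2 . 3 3 3 . . . . .
Index 10: author = 3

Answer: cursor 3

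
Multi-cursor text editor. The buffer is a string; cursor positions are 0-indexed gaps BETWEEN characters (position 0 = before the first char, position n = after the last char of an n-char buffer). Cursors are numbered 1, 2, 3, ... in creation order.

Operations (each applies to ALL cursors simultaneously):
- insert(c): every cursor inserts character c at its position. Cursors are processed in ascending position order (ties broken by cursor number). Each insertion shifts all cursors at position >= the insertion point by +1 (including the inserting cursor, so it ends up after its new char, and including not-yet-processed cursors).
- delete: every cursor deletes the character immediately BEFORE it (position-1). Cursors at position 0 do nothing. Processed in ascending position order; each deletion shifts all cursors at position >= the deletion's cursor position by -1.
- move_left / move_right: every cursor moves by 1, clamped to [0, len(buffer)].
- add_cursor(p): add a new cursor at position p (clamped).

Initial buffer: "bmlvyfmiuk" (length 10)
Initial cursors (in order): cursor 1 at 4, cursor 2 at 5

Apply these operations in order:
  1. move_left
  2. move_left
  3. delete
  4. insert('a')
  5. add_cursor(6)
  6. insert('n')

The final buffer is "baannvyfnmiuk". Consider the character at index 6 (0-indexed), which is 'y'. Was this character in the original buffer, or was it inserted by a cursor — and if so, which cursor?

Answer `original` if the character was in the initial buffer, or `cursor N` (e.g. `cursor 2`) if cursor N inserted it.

Answer: original

Derivation:
After op 1 (move_left): buffer="bmlvyfmiuk" (len 10), cursors c1@3 c2@4, authorship ..........
After op 2 (move_left): buffer="bmlvyfmiuk" (len 10), cursors c1@2 c2@3, authorship ..........
After op 3 (delete): buffer="bvyfmiuk" (len 8), cursors c1@1 c2@1, authorship ........
After op 4 (insert('a')): buffer="baavyfmiuk" (len 10), cursors c1@3 c2@3, authorship .12.......
After op 5 (add_cursor(6)): buffer="baavyfmiuk" (len 10), cursors c1@3 c2@3 c3@6, authorship .12.......
After op 6 (insert('n')): buffer="baannvyfnmiuk" (len 13), cursors c1@5 c2@5 c3@9, authorship .1212...3....
Authorship (.=original, N=cursor N): . 1 2 1 2 . . . 3 . . . .
Index 6: author = original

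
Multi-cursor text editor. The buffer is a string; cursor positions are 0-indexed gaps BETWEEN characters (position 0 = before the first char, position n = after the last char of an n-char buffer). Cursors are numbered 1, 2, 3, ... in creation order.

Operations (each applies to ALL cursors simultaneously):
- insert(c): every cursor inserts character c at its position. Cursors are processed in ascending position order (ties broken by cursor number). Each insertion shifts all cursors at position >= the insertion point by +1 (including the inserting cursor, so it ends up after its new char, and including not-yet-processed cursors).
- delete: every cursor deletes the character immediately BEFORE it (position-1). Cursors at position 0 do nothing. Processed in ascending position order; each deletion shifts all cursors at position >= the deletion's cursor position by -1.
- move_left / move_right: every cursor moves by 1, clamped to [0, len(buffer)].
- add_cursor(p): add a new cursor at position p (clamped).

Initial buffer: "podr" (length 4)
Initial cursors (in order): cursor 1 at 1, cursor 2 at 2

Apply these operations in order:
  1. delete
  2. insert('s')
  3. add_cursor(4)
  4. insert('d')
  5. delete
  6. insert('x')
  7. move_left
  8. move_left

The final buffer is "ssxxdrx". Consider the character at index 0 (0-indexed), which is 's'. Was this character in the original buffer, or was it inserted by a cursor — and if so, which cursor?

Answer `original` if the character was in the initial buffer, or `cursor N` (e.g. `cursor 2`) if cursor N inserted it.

After op 1 (delete): buffer="dr" (len 2), cursors c1@0 c2@0, authorship ..
After op 2 (insert('s')): buffer="ssdr" (len 4), cursors c1@2 c2@2, authorship 12..
After op 3 (add_cursor(4)): buffer="ssdr" (len 4), cursors c1@2 c2@2 c3@4, authorship 12..
After op 4 (insert('d')): buffer="ssdddrd" (len 7), cursors c1@4 c2@4 c3@7, authorship 1212..3
After op 5 (delete): buffer="ssdr" (len 4), cursors c1@2 c2@2 c3@4, authorship 12..
After op 6 (insert('x')): buffer="ssxxdrx" (len 7), cursors c1@4 c2@4 c3@7, authorship 1212..3
After op 7 (move_left): buffer="ssxxdrx" (len 7), cursors c1@3 c2@3 c3@6, authorship 1212..3
After op 8 (move_left): buffer="ssxxdrx" (len 7), cursors c1@2 c2@2 c3@5, authorship 1212..3
Authorship (.=original, N=cursor N): 1 2 1 2 . . 3
Index 0: author = 1

Answer: cursor 1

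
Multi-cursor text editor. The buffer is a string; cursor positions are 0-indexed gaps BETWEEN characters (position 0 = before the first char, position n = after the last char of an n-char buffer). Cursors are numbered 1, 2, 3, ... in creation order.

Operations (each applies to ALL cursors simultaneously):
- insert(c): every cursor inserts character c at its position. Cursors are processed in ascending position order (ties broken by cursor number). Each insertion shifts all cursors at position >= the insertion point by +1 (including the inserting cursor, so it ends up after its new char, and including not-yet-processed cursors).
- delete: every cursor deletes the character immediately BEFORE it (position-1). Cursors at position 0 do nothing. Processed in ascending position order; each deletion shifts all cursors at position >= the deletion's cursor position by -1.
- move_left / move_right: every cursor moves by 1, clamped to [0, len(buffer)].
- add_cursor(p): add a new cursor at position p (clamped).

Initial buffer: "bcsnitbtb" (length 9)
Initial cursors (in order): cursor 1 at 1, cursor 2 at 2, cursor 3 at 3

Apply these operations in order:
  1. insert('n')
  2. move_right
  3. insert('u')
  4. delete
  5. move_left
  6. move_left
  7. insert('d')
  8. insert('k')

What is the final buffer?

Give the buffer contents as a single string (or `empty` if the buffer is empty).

Answer: bdkncdknsdknnitbtb

Derivation:
After op 1 (insert('n')): buffer="bncnsnnitbtb" (len 12), cursors c1@2 c2@4 c3@6, authorship .1.2.3......
After op 2 (move_right): buffer="bncnsnnitbtb" (len 12), cursors c1@3 c2@5 c3@7, authorship .1.2.3......
After op 3 (insert('u')): buffer="bncunsunnuitbtb" (len 15), cursors c1@4 c2@7 c3@10, authorship .1.12.23.3.....
After op 4 (delete): buffer="bncnsnnitbtb" (len 12), cursors c1@3 c2@5 c3@7, authorship .1.2.3......
After op 5 (move_left): buffer="bncnsnnitbtb" (len 12), cursors c1@2 c2@4 c3@6, authorship .1.2.3......
After op 6 (move_left): buffer="bncnsnnitbtb" (len 12), cursors c1@1 c2@3 c3@5, authorship .1.2.3......
After op 7 (insert('d')): buffer="bdncdnsdnnitbtb" (len 15), cursors c1@2 c2@5 c3@8, authorship .11.22.33......
After op 8 (insert('k')): buffer="bdkncdknsdknnitbtb" (len 18), cursors c1@3 c2@7 c3@11, authorship .111.222.333......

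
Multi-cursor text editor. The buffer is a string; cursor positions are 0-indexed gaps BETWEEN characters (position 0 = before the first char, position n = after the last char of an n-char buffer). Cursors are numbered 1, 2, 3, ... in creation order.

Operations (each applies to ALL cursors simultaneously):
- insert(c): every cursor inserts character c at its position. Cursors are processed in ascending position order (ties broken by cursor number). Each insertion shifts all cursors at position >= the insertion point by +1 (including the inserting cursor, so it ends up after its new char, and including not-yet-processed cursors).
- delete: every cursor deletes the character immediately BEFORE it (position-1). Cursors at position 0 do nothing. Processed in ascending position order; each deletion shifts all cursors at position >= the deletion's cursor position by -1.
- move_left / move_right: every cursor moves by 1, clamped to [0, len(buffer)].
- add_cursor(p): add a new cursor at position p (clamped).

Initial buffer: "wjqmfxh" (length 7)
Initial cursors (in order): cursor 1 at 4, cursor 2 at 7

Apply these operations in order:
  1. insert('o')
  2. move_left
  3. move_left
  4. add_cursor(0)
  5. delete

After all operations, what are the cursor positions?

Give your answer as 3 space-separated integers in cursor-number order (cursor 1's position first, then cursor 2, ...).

After op 1 (insert('o')): buffer="wjqmofxho" (len 9), cursors c1@5 c2@9, authorship ....1...2
After op 2 (move_left): buffer="wjqmofxho" (len 9), cursors c1@4 c2@8, authorship ....1...2
After op 3 (move_left): buffer="wjqmofxho" (len 9), cursors c1@3 c2@7, authorship ....1...2
After op 4 (add_cursor(0)): buffer="wjqmofxho" (len 9), cursors c3@0 c1@3 c2@7, authorship ....1...2
After op 5 (delete): buffer="wjmofho" (len 7), cursors c3@0 c1@2 c2@5, authorship ...1..2

Answer: 2 5 0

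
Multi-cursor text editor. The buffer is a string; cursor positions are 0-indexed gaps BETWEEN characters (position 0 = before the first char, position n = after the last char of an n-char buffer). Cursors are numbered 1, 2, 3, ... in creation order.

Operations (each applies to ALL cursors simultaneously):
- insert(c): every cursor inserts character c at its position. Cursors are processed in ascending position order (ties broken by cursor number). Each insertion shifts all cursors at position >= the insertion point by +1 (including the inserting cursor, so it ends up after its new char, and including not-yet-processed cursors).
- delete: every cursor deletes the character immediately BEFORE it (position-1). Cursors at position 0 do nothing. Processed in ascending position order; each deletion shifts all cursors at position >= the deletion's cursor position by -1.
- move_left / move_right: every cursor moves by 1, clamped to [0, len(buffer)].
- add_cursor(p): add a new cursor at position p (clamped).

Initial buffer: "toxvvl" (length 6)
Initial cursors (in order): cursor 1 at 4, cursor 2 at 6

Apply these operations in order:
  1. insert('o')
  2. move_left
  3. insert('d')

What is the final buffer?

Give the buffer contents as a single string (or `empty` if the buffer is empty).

Answer: toxvdovldo

Derivation:
After op 1 (insert('o')): buffer="toxvovlo" (len 8), cursors c1@5 c2@8, authorship ....1..2
After op 2 (move_left): buffer="toxvovlo" (len 8), cursors c1@4 c2@7, authorship ....1..2
After op 3 (insert('d')): buffer="toxvdovldo" (len 10), cursors c1@5 c2@9, authorship ....11..22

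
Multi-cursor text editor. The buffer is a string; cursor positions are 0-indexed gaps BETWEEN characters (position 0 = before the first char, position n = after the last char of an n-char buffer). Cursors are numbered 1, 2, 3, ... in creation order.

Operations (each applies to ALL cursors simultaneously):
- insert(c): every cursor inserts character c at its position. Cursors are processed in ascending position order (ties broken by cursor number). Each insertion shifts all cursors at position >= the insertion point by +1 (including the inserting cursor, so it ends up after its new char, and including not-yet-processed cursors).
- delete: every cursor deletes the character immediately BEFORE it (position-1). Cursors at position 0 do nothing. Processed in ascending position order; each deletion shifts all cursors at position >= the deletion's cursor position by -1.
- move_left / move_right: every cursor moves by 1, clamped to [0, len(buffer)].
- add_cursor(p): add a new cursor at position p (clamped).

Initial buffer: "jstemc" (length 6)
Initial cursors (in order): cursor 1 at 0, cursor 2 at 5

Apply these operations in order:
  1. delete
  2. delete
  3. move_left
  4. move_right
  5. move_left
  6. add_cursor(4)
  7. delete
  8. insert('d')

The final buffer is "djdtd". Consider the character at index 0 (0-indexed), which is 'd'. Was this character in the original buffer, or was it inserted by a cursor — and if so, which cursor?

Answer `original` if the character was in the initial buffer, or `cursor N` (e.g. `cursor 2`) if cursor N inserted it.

Answer: cursor 1

Derivation:
After op 1 (delete): buffer="jstec" (len 5), cursors c1@0 c2@4, authorship .....
After op 2 (delete): buffer="jstc" (len 4), cursors c1@0 c2@3, authorship ....
After op 3 (move_left): buffer="jstc" (len 4), cursors c1@0 c2@2, authorship ....
After op 4 (move_right): buffer="jstc" (len 4), cursors c1@1 c2@3, authorship ....
After op 5 (move_left): buffer="jstc" (len 4), cursors c1@0 c2@2, authorship ....
After op 6 (add_cursor(4)): buffer="jstc" (len 4), cursors c1@0 c2@2 c3@4, authorship ....
After op 7 (delete): buffer="jt" (len 2), cursors c1@0 c2@1 c3@2, authorship ..
After op 8 (insert('d')): buffer="djdtd" (len 5), cursors c1@1 c2@3 c3@5, authorship 1.2.3
Authorship (.=original, N=cursor N): 1 . 2 . 3
Index 0: author = 1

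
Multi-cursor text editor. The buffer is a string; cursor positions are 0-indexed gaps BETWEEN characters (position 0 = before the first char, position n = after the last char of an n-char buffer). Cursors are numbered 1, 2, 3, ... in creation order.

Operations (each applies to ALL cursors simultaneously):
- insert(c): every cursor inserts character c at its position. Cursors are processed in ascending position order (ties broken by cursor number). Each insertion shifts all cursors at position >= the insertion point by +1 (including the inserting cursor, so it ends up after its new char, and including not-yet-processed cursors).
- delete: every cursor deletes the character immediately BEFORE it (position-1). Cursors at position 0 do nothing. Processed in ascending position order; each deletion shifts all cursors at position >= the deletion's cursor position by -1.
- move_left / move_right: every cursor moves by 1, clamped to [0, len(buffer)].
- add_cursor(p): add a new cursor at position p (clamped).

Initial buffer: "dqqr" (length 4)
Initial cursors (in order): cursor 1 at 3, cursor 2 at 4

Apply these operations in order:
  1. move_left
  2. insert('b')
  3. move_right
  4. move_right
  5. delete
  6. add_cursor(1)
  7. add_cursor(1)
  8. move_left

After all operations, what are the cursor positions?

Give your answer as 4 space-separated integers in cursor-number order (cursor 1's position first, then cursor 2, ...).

Answer: 3 3 0 0

Derivation:
After op 1 (move_left): buffer="dqqr" (len 4), cursors c1@2 c2@3, authorship ....
After op 2 (insert('b')): buffer="dqbqbr" (len 6), cursors c1@3 c2@5, authorship ..1.2.
After op 3 (move_right): buffer="dqbqbr" (len 6), cursors c1@4 c2@6, authorship ..1.2.
After op 4 (move_right): buffer="dqbqbr" (len 6), cursors c1@5 c2@6, authorship ..1.2.
After op 5 (delete): buffer="dqbq" (len 4), cursors c1@4 c2@4, authorship ..1.
After op 6 (add_cursor(1)): buffer="dqbq" (len 4), cursors c3@1 c1@4 c2@4, authorship ..1.
After op 7 (add_cursor(1)): buffer="dqbq" (len 4), cursors c3@1 c4@1 c1@4 c2@4, authorship ..1.
After op 8 (move_left): buffer="dqbq" (len 4), cursors c3@0 c4@0 c1@3 c2@3, authorship ..1.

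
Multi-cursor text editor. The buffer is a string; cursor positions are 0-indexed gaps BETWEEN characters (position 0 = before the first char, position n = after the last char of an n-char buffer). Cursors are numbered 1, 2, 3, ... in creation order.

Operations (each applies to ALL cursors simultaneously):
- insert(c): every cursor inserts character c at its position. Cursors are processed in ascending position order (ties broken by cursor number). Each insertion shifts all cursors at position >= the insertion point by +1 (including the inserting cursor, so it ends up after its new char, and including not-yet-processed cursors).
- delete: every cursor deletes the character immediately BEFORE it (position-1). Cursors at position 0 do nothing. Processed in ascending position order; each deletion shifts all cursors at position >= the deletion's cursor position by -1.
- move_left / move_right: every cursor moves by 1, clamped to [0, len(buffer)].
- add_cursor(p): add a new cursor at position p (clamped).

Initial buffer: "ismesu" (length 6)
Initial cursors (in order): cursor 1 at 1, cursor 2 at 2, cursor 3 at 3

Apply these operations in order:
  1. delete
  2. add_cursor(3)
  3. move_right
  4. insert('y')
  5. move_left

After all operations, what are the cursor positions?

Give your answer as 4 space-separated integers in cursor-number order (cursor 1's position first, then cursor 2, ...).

After op 1 (delete): buffer="esu" (len 3), cursors c1@0 c2@0 c3@0, authorship ...
After op 2 (add_cursor(3)): buffer="esu" (len 3), cursors c1@0 c2@0 c3@0 c4@3, authorship ...
After op 3 (move_right): buffer="esu" (len 3), cursors c1@1 c2@1 c3@1 c4@3, authorship ...
After op 4 (insert('y')): buffer="eyyysuy" (len 7), cursors c1@4 c2@4 c3@4 c4@7, authorship .123..4
After op 5 (move_left): buffer="eyyysuy" (len 7), cursors c1@3 c2@3 c3@3 c4@6, authorship .123..4

Answer: 3 3 3 6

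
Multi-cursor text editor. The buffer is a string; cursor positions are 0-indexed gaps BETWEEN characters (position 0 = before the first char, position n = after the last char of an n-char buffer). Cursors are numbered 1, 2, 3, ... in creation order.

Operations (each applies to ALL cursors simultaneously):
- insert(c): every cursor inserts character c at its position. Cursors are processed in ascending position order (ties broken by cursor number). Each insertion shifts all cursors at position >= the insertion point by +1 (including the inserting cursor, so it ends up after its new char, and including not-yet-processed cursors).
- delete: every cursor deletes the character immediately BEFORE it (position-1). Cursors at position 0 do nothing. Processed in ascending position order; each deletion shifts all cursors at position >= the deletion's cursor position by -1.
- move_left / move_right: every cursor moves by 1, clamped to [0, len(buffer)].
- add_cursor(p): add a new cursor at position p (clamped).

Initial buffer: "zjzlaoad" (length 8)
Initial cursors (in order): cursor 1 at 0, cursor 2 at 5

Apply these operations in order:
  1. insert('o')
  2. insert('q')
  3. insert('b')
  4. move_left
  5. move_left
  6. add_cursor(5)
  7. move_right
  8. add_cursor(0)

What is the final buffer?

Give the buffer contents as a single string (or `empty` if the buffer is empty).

After op 1 (insert('o')): buffer="ozjzlaooad" (len 10), cursors c1@1 c2@7, authorship 1.....2...
After op 2 (insert('q')): buffer="oqzjzlaoqoad" (len 12), cursors c1@2 c2@9, authorship 11.....22...
After op 3 (insert('b')): buffer="oqbzjzlaoqboad" (len 14), cursors c1@3 c2@11, authorship 111.....222...
After op 4 (move_left): buffer="oqbzjzlaoqboad" (len 14), cursors c1@2 c2@10, authorship 111.....222...
After op 5 (move_left): buffer="oqbzjzlaoqboad" (len 14), cursors c1@1 c2@9, authorship 111.....222...
After op 6 (add_cursor(5)): buffer="oqbzjzlaoqboad" (len 14), cursors c1@1 c3@5 c2@9, authorship 111.....222...
After op 7 (move_right): buffer="oqbzjzlaoqboad" (len 14), cursors c1@2 c3@6 c2@10, authorship 111.....222...
After op 8 (add_cursor(0)): buffer="oqbzjzlaoqboad" (len 14), cursors c4@0 c1@2 c3@6 c2@10, authorship 111.....222...

Answer: oqbzjzlaoqboad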